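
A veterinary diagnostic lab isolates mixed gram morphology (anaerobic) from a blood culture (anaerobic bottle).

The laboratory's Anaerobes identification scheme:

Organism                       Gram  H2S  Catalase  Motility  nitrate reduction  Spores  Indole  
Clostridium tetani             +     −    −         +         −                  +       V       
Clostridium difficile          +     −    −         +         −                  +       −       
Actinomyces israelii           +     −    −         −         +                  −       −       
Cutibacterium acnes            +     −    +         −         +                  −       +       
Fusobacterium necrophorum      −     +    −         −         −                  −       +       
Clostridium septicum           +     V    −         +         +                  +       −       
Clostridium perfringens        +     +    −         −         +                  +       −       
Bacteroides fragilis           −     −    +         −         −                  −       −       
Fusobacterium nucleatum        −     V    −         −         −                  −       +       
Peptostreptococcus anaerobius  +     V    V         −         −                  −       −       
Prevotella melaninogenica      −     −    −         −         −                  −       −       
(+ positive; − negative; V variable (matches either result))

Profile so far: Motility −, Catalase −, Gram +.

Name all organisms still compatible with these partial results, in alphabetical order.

Actinomyces israelii, Clostridium perfringens, Peptostreptococcus anaerobius

Motility −: excludes Clostridium tetani, Clostridium difficile, Clostridium septicum — 8 left.
Gram +: excludes Fusobacterium necrophorum, Bacteroides fragilis, Fusobacterium nucleatum, Prevotella melaninogenica — 4 left.
Catalase −: excludes Cutibacterium acnes — 3 left.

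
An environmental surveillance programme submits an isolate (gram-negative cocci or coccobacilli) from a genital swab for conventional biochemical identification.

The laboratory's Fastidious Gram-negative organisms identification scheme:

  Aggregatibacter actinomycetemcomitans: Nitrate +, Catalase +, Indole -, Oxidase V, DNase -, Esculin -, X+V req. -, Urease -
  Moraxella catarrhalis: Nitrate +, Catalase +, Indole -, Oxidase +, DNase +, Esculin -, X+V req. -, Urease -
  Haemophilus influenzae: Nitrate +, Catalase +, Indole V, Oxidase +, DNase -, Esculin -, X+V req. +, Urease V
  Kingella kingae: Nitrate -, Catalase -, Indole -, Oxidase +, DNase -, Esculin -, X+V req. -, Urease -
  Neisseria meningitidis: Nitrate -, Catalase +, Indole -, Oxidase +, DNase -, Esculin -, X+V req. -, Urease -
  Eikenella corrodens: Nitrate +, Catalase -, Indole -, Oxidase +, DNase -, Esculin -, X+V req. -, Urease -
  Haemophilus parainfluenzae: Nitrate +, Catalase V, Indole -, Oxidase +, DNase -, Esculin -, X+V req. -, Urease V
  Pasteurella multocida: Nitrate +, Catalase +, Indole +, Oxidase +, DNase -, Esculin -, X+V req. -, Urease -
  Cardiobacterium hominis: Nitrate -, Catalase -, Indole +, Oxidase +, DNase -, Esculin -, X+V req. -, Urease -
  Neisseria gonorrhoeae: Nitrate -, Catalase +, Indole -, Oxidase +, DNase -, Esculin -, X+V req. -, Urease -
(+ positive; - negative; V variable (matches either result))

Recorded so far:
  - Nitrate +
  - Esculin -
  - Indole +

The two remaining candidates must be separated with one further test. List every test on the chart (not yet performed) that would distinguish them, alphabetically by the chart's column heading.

Esculin -: all 10 remaining candidates are consistent.
Nitrate +: excludes Kingella kingae, Neisseria meningitidis, Cardiobacterium hominis, Neisseria gonorrhoeae — 6 left.
Indole +: excludes Aggregatibacter actinomycetemcomitans, Moraxella catarrhalis, Eikenella corrodens, Haemophilus parainfluenzae — 2 left.
Two candidates remain: Haemophilus influenzae and Pasteurella multocida.
  Catalase: + vs + — same for both, does not separate.
  Oxidase: + vs + — same for both, does not separate.
  DNase: - vs - — same for both, does not separate.
  X+V req.: Haemophilus influenzae +, Pasteurella multocida - — discriminates.
  Urease: V vs - — variable for at least one, does not separate.

X+V req.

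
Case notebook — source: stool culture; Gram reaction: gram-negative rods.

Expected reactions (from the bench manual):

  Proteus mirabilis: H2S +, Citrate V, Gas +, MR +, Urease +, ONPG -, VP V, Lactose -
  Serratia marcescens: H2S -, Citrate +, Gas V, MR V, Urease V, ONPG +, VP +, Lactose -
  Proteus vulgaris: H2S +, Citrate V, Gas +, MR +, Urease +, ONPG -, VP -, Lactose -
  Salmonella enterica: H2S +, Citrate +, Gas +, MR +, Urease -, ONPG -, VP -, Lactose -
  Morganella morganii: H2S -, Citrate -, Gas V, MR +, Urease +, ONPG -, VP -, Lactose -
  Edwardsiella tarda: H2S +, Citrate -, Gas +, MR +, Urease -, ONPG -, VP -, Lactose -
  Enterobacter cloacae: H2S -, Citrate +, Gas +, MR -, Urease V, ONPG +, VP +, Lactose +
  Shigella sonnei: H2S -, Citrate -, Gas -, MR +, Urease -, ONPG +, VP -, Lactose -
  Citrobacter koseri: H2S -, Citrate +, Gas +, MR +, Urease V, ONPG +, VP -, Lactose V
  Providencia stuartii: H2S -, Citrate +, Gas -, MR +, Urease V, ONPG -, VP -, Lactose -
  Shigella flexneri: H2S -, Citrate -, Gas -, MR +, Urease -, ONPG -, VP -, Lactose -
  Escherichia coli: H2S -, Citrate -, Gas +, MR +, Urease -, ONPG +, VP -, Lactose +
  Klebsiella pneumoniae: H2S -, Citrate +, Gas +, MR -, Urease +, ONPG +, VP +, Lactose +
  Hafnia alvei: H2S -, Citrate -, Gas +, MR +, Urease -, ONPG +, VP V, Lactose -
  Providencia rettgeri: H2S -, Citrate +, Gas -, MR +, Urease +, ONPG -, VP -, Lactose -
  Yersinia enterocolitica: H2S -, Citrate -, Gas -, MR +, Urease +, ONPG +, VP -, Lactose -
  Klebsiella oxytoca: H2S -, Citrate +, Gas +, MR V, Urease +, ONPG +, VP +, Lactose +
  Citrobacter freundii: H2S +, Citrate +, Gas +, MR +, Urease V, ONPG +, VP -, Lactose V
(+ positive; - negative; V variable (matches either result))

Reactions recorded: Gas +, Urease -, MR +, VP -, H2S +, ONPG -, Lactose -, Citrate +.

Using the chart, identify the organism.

Salmonella enterica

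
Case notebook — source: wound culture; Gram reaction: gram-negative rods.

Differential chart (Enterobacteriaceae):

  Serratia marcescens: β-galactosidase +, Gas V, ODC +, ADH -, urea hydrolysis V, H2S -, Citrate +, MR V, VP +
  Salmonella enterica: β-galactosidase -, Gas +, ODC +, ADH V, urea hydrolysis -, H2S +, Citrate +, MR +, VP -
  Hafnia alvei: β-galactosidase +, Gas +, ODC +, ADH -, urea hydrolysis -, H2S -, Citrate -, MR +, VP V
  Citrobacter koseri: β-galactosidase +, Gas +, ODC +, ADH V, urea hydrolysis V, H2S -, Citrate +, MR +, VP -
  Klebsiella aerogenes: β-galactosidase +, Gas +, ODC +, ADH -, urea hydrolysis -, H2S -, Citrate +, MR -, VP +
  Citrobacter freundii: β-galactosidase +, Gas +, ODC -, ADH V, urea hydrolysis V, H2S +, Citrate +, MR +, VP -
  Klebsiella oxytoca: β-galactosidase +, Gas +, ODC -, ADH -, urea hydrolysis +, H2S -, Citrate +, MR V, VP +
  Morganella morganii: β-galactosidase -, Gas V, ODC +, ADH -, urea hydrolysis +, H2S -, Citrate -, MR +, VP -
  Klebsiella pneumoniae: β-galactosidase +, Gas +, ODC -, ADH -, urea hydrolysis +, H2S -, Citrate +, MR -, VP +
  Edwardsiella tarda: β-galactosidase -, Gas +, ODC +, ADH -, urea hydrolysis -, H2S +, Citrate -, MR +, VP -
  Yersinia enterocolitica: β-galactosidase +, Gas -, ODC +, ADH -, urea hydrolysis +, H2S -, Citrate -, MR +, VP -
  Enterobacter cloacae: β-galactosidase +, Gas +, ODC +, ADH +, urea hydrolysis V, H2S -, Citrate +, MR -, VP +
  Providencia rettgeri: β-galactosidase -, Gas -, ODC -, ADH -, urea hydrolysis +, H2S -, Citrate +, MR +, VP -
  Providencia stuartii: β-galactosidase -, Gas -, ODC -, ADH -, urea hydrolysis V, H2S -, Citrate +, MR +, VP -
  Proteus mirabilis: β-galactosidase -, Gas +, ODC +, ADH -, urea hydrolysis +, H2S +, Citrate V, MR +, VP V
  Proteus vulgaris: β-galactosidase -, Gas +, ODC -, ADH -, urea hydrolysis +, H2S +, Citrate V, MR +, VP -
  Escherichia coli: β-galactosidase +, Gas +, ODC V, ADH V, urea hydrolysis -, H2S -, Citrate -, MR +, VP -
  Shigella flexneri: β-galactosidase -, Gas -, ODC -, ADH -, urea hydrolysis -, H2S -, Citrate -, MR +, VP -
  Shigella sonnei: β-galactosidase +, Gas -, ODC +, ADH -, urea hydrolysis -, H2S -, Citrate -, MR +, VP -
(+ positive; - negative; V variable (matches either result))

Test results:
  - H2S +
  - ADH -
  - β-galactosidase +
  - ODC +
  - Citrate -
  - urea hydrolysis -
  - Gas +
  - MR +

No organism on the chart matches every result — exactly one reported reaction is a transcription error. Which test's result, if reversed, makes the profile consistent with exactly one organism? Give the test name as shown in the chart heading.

β-galactosidase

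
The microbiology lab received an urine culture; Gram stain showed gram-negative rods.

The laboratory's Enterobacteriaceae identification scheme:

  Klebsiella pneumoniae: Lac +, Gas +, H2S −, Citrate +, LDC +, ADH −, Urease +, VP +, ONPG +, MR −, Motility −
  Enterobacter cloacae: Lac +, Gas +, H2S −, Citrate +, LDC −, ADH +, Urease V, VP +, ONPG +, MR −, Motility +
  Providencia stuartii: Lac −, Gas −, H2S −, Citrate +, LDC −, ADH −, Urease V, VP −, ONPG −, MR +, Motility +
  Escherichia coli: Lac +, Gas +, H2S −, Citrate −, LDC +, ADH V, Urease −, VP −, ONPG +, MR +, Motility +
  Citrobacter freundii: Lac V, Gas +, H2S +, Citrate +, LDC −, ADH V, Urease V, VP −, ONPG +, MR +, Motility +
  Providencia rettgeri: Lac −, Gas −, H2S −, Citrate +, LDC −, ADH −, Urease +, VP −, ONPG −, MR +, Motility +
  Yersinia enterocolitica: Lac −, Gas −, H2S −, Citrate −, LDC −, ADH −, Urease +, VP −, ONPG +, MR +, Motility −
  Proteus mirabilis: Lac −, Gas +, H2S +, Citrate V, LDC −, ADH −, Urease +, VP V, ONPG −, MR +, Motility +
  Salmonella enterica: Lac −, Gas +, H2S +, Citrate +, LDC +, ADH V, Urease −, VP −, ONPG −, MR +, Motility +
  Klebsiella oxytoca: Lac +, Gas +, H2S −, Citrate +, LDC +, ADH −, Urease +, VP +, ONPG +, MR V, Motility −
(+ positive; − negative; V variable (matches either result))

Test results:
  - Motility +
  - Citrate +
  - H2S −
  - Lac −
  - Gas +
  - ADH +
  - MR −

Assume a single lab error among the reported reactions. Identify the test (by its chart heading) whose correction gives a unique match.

Lac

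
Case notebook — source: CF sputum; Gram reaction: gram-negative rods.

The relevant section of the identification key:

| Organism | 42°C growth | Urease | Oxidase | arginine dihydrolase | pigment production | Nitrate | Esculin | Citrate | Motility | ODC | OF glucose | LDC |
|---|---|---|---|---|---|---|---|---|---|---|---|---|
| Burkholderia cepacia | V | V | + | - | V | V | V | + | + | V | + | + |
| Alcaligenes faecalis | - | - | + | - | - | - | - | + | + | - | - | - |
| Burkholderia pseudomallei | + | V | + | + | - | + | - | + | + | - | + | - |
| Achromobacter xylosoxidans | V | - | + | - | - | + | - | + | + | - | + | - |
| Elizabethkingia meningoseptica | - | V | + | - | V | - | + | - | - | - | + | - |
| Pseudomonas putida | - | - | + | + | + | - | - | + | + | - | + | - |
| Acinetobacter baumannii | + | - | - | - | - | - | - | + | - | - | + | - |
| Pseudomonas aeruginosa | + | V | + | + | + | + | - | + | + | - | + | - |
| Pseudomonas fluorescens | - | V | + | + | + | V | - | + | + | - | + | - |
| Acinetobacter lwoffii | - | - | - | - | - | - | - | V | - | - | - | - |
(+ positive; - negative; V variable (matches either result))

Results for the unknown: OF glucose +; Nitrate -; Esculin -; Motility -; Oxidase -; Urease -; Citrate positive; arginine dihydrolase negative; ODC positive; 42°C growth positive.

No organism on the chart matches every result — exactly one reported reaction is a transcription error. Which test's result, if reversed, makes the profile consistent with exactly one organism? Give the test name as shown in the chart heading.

ODC

As reported, no row in the chart matches all 10 reactions.
Reversing Oxidase → still no organism matches.
Reversing Urease → still no organism matches.
Reversing Nitrate → still no organism matches.
Reversing Motility → still no organism matches.
Reversing 42°C growth → still no organism matches.
Reversing Citrate → still no organism matches.
Reversing Esculin → still no organism matches.
Reversing arginine dihydrolase → still no organism matches.
Reversing ODC (to -) → unique match: Acinetobacter baumannii.
Reversing OF glucose → still no organism matches.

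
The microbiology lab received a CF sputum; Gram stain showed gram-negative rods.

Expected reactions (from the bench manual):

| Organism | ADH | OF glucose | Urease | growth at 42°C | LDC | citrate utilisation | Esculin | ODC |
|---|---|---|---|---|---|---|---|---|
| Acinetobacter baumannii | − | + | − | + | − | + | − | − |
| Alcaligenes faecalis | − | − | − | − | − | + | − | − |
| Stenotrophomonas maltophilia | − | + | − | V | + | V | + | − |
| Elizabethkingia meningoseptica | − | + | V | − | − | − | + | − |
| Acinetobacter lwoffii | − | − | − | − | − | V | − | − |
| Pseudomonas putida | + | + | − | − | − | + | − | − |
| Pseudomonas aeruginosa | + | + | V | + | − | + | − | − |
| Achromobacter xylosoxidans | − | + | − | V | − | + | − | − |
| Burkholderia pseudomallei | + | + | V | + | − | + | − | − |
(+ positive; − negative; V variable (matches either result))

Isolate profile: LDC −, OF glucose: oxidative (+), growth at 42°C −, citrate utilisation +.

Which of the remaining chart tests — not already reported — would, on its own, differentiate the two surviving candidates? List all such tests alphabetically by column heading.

citrate utilisation +: excludes Elizabethkingia meningoseptica — 8 left.
OF glucose +: excludes Alcaligenes faecalis, Acinetobacter lwoffii — 6 left.
LDC −: excludes Stenotrophomonas maltophilia — 5 left.
growth at 42°C −: excludes Acinetobacter baumannii, Pseudomonas aeruginosa, Burkholderia pseudomallei — 2 left.
Two candidates remain: Achromobacter xylosoxidans and Pseudomonas putida.
  ADH: Achromobacter xylosoxidans −, Pseudomonas putida + — discriminates.
  Urease: − vs − — same for both, does not separate.
  Esculin: − vs − — same for both, does not separate.
  ODC: − vs − — same for both, does not separate.

ADH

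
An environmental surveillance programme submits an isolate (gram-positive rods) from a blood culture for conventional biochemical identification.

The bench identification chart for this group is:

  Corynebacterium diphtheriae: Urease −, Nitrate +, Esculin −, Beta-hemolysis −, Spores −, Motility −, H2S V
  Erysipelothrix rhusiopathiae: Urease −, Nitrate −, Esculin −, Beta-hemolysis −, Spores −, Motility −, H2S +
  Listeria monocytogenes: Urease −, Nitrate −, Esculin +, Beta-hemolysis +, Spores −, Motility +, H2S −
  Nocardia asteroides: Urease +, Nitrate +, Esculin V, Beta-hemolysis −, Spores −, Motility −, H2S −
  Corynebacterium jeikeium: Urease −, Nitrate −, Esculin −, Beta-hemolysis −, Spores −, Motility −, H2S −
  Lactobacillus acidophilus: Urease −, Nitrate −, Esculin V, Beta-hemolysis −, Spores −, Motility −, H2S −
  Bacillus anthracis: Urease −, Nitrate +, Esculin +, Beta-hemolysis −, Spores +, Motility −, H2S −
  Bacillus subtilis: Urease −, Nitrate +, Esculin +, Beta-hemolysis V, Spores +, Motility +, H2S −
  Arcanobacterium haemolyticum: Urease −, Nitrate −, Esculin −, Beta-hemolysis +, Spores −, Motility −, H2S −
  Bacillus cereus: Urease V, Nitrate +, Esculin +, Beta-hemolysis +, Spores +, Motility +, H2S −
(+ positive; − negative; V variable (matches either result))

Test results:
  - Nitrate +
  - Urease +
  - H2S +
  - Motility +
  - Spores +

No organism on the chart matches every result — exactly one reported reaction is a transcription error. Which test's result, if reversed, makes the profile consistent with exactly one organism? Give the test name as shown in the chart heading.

H2S

As reported, no row in the chart matches all 5 reactions.
Reversing Motility → still no organism matches.
Reversing Urease → still no organism matches.
Reversing Spores → still no organism matches.
Reversing H2S (to −) → unique match: Bacillus cereus.
Reversing Nitrate → still no organism matches.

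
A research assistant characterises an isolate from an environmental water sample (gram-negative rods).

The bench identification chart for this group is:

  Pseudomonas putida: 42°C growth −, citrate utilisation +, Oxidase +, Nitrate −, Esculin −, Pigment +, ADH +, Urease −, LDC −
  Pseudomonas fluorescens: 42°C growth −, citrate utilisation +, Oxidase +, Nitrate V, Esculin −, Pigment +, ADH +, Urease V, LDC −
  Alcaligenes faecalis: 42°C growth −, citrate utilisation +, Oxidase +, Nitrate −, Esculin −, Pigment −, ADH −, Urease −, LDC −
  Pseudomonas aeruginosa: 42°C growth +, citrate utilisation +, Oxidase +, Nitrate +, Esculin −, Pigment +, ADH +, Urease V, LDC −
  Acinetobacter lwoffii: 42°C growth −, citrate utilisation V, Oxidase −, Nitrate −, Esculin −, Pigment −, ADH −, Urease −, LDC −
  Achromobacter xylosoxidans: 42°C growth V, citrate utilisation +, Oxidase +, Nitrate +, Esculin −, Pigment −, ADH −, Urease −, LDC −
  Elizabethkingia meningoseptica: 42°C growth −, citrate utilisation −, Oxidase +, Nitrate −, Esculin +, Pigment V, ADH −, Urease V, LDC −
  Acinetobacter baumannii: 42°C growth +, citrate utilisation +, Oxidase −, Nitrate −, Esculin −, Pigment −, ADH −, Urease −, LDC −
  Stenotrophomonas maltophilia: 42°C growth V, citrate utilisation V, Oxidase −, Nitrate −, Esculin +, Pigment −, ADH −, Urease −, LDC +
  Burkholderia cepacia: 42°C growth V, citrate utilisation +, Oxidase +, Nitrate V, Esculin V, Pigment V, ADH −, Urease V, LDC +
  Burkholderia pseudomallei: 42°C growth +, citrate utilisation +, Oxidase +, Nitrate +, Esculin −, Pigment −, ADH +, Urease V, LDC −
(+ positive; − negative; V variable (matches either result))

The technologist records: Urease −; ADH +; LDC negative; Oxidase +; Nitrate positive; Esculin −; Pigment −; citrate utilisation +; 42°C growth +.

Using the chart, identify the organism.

Burkholderia pseudomallei

ADH +: excludes 7 organisms — 4 left.
42°C growth +: excludes Pseudomonas putida, Pseudomonas fluorescens — 2 left.
Oxidase +: all 2 remaining candidates are consistent.
LDC −: all 2 remaining candidates are consistent.
Esculin −: all 2 remaining candidates are consistent.
Pigment −: excludes Pseudomonas aeruginosa — 1 left.
Nitrate +: the one remaining candidate is consistent.
citrate utilisation +: the one remaining candidate is consistent.
Urease −: the one remaining candidate is consistent.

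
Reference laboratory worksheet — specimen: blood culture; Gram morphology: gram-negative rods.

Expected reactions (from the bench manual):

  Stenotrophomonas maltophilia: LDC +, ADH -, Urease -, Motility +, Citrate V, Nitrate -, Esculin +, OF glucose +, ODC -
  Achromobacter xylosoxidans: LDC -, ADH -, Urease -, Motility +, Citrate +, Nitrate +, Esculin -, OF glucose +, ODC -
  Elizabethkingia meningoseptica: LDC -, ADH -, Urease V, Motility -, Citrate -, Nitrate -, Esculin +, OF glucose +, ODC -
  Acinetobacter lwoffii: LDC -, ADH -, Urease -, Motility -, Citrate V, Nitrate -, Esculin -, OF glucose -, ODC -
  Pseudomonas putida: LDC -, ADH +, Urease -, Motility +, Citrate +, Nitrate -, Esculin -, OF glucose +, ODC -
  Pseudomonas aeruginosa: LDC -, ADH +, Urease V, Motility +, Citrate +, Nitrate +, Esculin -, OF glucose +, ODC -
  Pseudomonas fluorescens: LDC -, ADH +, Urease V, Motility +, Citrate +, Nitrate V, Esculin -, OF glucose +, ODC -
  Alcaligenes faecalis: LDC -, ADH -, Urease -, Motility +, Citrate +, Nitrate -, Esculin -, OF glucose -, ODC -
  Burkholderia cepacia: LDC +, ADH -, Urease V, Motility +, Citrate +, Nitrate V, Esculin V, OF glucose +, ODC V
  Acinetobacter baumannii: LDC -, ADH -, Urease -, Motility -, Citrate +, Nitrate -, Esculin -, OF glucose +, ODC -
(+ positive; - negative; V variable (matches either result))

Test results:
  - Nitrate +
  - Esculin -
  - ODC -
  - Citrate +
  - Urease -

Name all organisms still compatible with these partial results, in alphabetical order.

Achromobacter xylosoxidans, Burkholderia cepacia, Pseudomonas aeruginosa, Pseudomonas fluorescens

ODC -: all 10 remaining candidates are consistent.
Urease -: all 10 remaining candidates are consistent.
Citrate +: excludes Elizabethkingia meningoseptica — 9 left.
Esculin -: excludes Stenotrophomonas maltophilia — 8 left.
Nitrate +: excludes Acinetobacter lwoffii, Pseudomonas putida, Alcaligenes faecalis, Acinetobacter baumannii — 4 left.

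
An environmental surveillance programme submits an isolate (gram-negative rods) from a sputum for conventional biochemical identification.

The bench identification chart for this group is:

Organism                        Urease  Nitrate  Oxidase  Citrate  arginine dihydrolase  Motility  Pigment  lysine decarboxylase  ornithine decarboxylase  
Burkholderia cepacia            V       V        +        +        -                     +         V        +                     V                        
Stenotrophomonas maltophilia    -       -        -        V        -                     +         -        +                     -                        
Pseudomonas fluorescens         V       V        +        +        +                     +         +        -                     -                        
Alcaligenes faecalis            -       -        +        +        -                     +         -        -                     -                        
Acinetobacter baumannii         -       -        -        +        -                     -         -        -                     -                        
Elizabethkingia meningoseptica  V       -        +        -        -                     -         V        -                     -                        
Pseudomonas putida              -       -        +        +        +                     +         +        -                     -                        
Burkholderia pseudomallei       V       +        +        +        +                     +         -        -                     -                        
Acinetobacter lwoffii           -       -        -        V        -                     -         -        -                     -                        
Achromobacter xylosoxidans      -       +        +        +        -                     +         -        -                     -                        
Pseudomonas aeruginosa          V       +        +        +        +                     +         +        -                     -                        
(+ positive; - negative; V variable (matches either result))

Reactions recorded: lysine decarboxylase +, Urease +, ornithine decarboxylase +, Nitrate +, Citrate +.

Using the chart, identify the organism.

Burkholderia cepacia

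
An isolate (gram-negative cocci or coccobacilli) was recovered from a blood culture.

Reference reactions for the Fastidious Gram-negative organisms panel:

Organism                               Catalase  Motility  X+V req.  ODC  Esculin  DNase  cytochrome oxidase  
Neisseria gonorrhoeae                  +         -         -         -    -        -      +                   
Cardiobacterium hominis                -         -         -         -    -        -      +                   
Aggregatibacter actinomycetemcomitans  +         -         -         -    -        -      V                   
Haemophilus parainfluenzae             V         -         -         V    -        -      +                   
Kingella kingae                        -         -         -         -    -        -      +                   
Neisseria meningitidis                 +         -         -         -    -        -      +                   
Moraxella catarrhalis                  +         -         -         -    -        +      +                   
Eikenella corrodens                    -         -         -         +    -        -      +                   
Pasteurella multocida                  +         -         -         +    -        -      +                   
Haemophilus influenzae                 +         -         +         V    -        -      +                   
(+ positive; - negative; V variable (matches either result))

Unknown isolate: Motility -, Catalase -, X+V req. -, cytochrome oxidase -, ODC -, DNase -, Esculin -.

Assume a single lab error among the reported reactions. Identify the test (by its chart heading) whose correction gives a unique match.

Catalase

As reported, no row in the chart matches all 7 reactions.
Reversing cytochrome oxidase → 3 organisms match (not unique).
Reversing Esculin → still no organism matches.
Reversing X+V req. → still no organism matches.
Reversing ODC → still no organism matches.
Reversing DNase → still no organism matches.
Reversing Motility → still no organism matches.
Reversing Catalase (to +) → unique match: Aggregatibacter actinomycetemcomitans.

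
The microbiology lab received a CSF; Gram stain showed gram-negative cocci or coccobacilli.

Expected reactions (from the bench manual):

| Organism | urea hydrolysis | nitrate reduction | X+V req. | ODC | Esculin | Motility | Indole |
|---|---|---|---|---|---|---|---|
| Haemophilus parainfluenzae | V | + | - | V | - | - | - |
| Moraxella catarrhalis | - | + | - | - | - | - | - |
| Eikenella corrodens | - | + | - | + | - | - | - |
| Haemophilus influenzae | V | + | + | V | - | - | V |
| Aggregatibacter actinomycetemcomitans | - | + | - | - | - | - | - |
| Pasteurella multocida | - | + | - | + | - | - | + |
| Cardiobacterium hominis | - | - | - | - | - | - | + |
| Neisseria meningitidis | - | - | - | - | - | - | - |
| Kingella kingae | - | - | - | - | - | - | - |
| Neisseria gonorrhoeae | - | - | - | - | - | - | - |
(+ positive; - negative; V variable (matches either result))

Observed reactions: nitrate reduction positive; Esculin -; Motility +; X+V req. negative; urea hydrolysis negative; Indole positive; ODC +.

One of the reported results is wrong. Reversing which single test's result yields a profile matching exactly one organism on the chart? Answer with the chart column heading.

Motility

As reported, no row in the chart matches all 7 reactions.
Reversing nitrate reduction → still no organism matches.
Reversing ODC → still no organism matches.
Reversing Motility (to -) → unique match: Pasteurella multocida.
Reversing urea hydrolysis → still no organism matches.
Reversing X+V req. → still no organism matches.
Reversing Indole → still no organism matches.
Reversing Esculin → still no organism matches.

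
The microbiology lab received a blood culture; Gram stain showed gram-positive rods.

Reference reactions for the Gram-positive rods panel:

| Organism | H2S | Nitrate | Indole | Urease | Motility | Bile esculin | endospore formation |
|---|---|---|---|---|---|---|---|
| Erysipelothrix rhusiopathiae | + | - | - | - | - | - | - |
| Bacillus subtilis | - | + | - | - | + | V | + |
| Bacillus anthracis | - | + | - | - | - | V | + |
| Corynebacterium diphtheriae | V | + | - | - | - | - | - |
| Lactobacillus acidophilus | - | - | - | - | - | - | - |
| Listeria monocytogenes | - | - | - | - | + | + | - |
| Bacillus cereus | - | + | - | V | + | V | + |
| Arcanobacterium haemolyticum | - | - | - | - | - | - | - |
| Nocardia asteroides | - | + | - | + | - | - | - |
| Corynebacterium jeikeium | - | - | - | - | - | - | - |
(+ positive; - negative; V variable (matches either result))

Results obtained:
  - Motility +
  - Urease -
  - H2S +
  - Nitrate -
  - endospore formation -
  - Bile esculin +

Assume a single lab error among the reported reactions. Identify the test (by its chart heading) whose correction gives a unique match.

H2S

As reported, no row in the chart matches all 6 reactions.
Reversing Bile esculin → still no organism matches.
Reversing H2S (to -) → unique match: Listeria monocytogenes.
Reversing Nitrate → still no organism matches.
Reversing Motility → still no organism matches.
Reversing Urease → still no organism matches.
Reversing endospore formation → still no organism matches.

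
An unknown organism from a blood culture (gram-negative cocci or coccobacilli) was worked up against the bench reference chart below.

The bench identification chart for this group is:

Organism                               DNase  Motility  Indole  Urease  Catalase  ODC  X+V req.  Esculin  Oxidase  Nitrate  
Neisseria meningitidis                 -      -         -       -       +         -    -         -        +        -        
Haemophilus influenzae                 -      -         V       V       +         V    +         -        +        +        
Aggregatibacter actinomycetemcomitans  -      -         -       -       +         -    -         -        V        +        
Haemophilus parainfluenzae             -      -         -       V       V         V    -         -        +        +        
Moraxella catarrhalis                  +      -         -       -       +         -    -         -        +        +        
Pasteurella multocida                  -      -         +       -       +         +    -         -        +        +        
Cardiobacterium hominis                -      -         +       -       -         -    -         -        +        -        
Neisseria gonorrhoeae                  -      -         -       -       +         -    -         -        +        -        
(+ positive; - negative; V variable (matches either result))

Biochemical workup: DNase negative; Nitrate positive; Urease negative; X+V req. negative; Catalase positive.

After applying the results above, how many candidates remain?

Catalase +: excludes Cardiobacterium hominis — 7 left.
Nitrate +: excludes Neisseria meningitidis, Neisseria gonorrhoeae — 5 left.
X+V req. -: excludes Haemophilus influenzae — 4 left.
Urease -: all 4 remaining candidates are consistent.
DNase -: excludes Moraxella catarrhalis — 3 left.
Still consistent: Aggregatibacter actinomycetemcomitans, Haemophilus parainfluenzae, Pasteurella multocida.

3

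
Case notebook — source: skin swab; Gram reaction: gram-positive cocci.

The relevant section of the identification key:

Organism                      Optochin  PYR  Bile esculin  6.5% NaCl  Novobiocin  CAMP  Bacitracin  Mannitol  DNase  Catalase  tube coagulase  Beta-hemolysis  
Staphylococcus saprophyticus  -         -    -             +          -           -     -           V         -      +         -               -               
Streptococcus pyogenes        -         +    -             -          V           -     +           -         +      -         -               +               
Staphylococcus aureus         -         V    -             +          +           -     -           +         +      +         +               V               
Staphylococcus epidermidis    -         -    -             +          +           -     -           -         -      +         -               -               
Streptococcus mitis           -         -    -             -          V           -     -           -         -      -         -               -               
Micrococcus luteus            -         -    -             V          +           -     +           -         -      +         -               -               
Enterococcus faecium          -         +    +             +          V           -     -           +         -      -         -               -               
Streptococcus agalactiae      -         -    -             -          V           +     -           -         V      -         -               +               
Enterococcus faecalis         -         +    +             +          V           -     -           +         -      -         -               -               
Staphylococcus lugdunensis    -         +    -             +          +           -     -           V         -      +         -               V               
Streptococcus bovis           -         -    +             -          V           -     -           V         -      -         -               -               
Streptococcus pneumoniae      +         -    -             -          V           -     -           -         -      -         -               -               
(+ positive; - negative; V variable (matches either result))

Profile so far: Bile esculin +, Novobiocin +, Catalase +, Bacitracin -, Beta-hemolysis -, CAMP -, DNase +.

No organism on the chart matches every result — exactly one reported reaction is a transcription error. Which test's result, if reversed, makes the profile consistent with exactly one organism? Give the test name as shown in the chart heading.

Bile esculin

As reported, no row in the chart matches all 7 reactions.
Reversing Beta-hemolysis → still no organism matches.
Reversing Novobiocin → still no organism matches.
Reversing Catalase → still no organism matches.
Reversing DNase → still no organism matches.
Reversing Bile esculin (to -) → unique match: Staphylococcus aureus.
Reversing Bacitracin → still no organism matches.
Reversing CAMP → still no organism matches.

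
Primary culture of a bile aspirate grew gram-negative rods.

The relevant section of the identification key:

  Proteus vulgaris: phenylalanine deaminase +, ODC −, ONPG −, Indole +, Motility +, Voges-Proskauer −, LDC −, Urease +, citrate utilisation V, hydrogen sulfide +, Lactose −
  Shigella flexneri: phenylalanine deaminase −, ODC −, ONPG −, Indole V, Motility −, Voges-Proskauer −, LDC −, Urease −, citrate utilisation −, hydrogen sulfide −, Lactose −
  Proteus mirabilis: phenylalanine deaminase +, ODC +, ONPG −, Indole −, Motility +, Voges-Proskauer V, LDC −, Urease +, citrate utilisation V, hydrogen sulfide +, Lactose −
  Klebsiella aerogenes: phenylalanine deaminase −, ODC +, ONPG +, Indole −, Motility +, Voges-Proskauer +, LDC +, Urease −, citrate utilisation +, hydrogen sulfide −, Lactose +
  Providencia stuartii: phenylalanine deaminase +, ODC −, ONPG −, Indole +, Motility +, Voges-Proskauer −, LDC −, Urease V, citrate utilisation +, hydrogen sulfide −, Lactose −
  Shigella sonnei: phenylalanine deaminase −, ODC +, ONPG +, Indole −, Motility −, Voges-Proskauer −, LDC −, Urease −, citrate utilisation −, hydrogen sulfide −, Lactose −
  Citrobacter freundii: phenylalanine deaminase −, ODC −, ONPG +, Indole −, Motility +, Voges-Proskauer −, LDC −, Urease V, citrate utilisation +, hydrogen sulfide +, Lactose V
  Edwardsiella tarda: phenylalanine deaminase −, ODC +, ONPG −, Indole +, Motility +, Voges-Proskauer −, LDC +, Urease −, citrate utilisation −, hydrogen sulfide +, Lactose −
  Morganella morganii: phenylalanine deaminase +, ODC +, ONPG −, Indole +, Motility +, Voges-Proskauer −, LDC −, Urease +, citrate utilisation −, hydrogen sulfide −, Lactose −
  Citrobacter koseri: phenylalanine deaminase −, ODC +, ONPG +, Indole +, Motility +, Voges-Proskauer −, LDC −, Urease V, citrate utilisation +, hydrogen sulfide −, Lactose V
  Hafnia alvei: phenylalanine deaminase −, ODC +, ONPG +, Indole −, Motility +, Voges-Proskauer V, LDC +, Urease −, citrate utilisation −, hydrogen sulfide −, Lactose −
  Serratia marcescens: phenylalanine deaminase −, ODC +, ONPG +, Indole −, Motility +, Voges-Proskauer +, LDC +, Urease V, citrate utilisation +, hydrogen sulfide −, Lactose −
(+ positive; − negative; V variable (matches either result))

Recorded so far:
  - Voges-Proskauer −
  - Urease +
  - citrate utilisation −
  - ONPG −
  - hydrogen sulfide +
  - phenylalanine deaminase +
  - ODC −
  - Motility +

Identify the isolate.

Proteus vulgaris

Urease +: excludes 5 organisms — 7 left.
Voges-Proskauer −: excludes Serratia marcescens — 6 left.
ODC −: excludes Proteus mirabilis, Morganella morganii, Citrobacter koseri — 3 left.
ONPG −: excludes Citrobacter freundii — 2 left.
hydrogen sulfide +: excludes Providencia stuartii — 1 left.
Motility +: the one remaining candidate is consistent.
citrate utilisation −: the one remaining candidate is consistent.
phenylalanine deaminase +: the one remaining candidate is consistent.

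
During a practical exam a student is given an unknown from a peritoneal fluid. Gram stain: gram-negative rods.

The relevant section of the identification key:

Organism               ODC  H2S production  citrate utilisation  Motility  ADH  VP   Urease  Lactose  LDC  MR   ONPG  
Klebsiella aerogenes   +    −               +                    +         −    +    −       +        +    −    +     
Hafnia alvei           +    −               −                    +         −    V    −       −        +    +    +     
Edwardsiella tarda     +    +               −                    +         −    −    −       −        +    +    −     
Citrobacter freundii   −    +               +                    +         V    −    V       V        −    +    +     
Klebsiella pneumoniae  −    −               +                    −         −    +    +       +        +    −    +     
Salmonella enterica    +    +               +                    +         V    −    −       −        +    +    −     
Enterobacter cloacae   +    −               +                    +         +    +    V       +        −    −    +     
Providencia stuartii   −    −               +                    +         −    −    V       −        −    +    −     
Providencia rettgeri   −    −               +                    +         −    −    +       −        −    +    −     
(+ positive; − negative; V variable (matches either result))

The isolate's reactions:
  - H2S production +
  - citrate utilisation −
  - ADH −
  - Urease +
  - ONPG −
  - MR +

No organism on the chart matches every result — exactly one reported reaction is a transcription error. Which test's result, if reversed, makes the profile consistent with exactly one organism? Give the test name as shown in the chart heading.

As reported, no row in the chart matches all 6 reactions.
Reversing Urease (to −) → unique match: Edwardsiella tarda.
Reversing ONPG → still no organism matches.
Reversing MR → still no organism matches.
Reversing ADH → still no organism matches.
Reversing citrate utilisation → still no organism matches.
Reversing H2S production → still no organism matches.

Urease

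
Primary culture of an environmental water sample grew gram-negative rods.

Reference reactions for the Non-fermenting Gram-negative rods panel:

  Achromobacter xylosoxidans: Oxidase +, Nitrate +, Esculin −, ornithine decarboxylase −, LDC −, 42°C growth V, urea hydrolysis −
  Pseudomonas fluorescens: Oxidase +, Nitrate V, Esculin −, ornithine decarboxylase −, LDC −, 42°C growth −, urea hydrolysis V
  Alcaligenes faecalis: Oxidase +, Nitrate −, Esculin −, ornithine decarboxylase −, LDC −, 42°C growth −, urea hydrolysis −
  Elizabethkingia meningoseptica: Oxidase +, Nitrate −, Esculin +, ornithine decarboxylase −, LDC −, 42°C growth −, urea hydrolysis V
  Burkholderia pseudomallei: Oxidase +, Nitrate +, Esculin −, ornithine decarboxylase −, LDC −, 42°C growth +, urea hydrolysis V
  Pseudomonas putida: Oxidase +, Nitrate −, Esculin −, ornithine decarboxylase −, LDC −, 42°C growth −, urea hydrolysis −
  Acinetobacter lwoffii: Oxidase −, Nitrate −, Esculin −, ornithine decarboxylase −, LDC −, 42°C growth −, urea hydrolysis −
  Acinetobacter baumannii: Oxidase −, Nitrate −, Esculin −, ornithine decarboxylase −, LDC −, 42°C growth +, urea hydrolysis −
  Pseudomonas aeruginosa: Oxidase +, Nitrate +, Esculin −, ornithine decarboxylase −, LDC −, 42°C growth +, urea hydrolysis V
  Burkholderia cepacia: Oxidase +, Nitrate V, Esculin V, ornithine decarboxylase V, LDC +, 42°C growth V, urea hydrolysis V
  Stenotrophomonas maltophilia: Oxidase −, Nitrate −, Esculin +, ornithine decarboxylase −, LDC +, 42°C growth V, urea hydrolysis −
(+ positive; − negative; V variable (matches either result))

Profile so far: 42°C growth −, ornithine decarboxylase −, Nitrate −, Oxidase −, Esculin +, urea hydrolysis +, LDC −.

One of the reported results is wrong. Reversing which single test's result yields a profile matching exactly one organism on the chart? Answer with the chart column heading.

As reported, no row in the chart matches all 7 reactions.
Reversing LDC → still no organism matches.
Reversing Oxidase (to +) → unique match: Elizabethkingia meningoseptica.
Reversing Nitrate → still no organism matches.
Reversing 42°C growth → still no organism matches.
Reversing ornithine decarboxylase → still no organism matches.
Reversing Esculin → still no organism matches.
Reversing urea hydrolysis → still no organism matches.

Oxidase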